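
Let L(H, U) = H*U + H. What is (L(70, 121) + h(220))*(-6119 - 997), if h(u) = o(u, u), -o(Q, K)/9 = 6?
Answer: -60386376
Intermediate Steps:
o(Q, K) = -54 (o(Q, K) = -9*6 = -54)
L(H, U) = H + H*U
h(u) = -54
(L(70, 121) + h(220))*(-6119 - 997) = (70*(1 + 121) - 54)*(-6119 - 997) = (70*122 - 54)*(-7116) = (8540 - 54)*(-7116) = 8486*(-7116) = -60386376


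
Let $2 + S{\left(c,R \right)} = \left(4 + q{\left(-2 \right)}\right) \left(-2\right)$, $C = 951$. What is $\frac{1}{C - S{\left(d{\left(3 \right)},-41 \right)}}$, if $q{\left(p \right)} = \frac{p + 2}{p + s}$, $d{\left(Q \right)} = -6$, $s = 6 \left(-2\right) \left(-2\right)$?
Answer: $\frac{1}{961} \approx 0.0010406$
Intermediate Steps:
$s = 24$ ($s = \left(-12\right) \left(-2\right) = 24$)
$q{\left(p \right)} = \frac{2 + p}{24 + p}$ ($q{\left(p \right)} = \frac{p + 2}{p + 24} = \frac{2 + p}{24 + p}$)
$S{\left(c,R \right)} = -10$ ($S{\left(c,R \right)} = -2 + \left(4 + \frac{2 - 2}{24 - 2}\right) \left(-2\right) = -2 + \left(4 + \frac{1}{22} \cdot 0\right) \left(-2\right) = -2 + \left(4 + 0\right) \left(-2\right) = -2 + 4 \left(-2\right) = -2 - 8 = -10$)
$\frac{1}{C - S{\left(d{\left(3 \right)},-41 \right)}} = \frac{1}{951 - -10} = \frac{1}{951 + 10} = \frac{1}{961}$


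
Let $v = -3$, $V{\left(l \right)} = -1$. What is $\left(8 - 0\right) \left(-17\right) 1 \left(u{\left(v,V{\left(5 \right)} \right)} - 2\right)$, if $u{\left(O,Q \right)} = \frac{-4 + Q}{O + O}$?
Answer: $\frac{476}{3} \approx 158.67$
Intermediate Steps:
$u{\left(O,Q \right)} = \frac{-4 + Q}{2 O}$
$\left(8 - 0\right) \left(-17\right) 1 \left(u{\left(v,V{\left(5 \right)} \right)} - 2\right) = \left(8 - 0\right) \left(-17\right) 1 \left(\frac{-4 - 1}{2 \left(-3\right)} - 2\right) = \left(8 + 0\right) \left(-17\right) 1 \left(\frac{1}{2} \left(- \frac{1}{3}\right) \left(-5\right) - 2\right) = 8 \left(-17\right) 1 \left(\frac{5}{6} - 2\right) = - 136 \cdot 1 \left(- \frac{7}{6}\right) = \left(-136\right) \left(- \frac{7}{6}\right) = \frac{476}{3}$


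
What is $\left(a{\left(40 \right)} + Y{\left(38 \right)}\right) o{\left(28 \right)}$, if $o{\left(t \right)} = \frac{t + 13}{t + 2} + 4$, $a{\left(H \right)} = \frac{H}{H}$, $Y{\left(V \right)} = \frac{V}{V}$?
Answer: $\frac{161}{15} \approx 10.733$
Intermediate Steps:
$Y{\left(V \right)} = 1$
$a{\left(H \right)} = 1$
$o{\left(t \right)} = 4 + \frac{13 + t}{2 + t}$ ($o{\left(t \right)} = \frac{13 + t}{2 + t} + 4 = 4 + \frac{13 + t}{2 + t}$)
$\left(a{\left(40 \right)} + Y{\left(38 \right)}\right) o{\left(28 \right)} = \left(1 + 1\right) \frac{21 + 5 \cdot 28}{2 + 28} = 2 \frac{21 + 140}{30} = 2 \cdot \frac{1}{30} \cdot 161 = 2 \cdot \frac{161}{30} = \frac{161}{15}$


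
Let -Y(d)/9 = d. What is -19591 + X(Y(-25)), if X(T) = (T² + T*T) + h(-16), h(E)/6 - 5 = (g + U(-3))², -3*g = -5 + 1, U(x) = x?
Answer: 245117/3 ≈ 81706.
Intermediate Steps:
g = 4/3 (g = -(-5 + 1)/3 = -⅓*(-4) = 4/3 ≈ 1.3333)
Y(d) = -9*d
h(E) = 140/3 (h(E) = 30 + 6*(4/3 - 3)² = 30 + 6*(-5/3)² = 30 + 6*(25/9) = 30 + 50/3 = 140/3)
X(T) = 140/3 + 2*T² (X(T) = (T² + T*T) + 140/3 = (T² + T²) + 140/3 = 2*T² + 140/3 = 140/3 + 2*T²)
-19591 + X(Y(-25)) = -19591 + (140/3 + 2*(-9*(-25))²) = -19591 + (140/3 + 2*225²) = -19591 + (140/3 + 2*50625) = -19591 + (140/3 + 101250) = -19591 + 303890/3 = 245117/3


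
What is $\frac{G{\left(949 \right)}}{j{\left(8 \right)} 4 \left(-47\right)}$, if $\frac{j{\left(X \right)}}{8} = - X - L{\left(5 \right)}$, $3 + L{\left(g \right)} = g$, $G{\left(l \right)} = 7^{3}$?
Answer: $\frac{343}{15040} \approx 0.022806$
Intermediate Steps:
$G{\left(l \right)} = 343$
$L{\left(g \right)} = -3 + g$
$j{\left(X \right)} = -16 - 8 X$ ($j{\left(X \right)} = 8 \left(- X - \left(-3 + 5\right)\right) = 8 \left(- X - 2\right) = 8 \left(-2 - X\right) = -16 - 8 X$)
$\frac{G{\left(949 \right)}}{j{\left(8 \right)} 4 \left(-47\right)} = \frac{343}{\left(-16 - 64\right) 4 \left(-47\right)} = \frac{343}{\left(-80\right) 4 \left(-47\right)} = \frac{343}{\left(-320\right) \left(-47\right)} = \frac{343}{15040}$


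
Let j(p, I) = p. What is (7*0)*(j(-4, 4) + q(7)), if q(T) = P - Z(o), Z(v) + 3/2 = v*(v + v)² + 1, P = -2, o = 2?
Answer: 0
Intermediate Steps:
Z(v) = -½ + 4*v³ (Z(v) = -3/2 + (v*(v + v)² + 1) = -3/2 + (v*(2*v)² + 1) = -3/2 + (v*(4*v²) + 1) = -3/2 + (4*v³ + 1) = -3/2 + (1 + 4*v³) = -½ + 4*v³)
q(T) = -67/2 (q(T) = -2 - (-½ + 4*2³) = -2 - (-½ + 4*8) = -2 - (-½ + 32) = -2 - 1*63/2 = -2 - 63/2 = -67/2)
(7*0)*(j(-4, 4) + q(7)) = (7*0)*(-4 - 67/2) = 0*(-75/2) = 0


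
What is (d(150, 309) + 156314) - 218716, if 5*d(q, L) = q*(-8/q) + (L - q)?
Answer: -311859/5 ≈ -62372.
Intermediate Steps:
d(q, L) = -8/5 - q/5 + L/5 (d(q, L) = (q*(-8/q) + (L - q))/5 = (-8 + (L - q))/5 = (-8 + L - q)/5 = -8/5 - q/5 + L/5)
(d(150, 309) + 156314) - 218716 = ((-8/5 - 1/5*150 + (1/5)*309) + 156314) - 218716 = ((-8/5 - 30 + 309/5) + 156314) - 218716 = (151/5 + 156314) - 218716 = 781721/5 - 218716 = -311859/5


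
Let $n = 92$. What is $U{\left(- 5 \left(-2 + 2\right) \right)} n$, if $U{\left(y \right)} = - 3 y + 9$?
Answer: $828$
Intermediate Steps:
$U{\left(y \right)} = 9 - 3 y$
$U{\left(- 5 \left(-2 + 2\right) \right)} n = \left(9 - 3 \left(- 5 \left(-2 + 2\right)\right)\right) 92 = \left(9 - 3 \left(\left(-5\right) 0\right)\right) 92 = \left(9 - 0\right) 92 = \left(9 + 0\right) 92 = 9 \cdot 92 = 828$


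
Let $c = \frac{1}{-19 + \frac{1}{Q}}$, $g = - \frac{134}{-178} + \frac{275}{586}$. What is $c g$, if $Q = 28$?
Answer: $- \frac{892318}{13846887} \approx -0.064442$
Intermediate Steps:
$g = \frac{63737}{52154}$ ($g = \left(-134\right) \left(- \frac{1}{178}\right) + 275 \cdot \frac{1}{586} = \frac{67}{89} + \frac{275}{586} = \frac{63737}{52154} \approx 1.2221$)
$c = - \frac{28}{531}$ ($c = \frac{1}{-19 + \frac{1}{28}} = \frac{1}{- \frac{531}{28}} = - \frac{28}{531} \approx -0.052731$)
$c g = \left(- \frac{28}{531}\right) \frac{63737}{52154} = - \frac{892318}{13846887}$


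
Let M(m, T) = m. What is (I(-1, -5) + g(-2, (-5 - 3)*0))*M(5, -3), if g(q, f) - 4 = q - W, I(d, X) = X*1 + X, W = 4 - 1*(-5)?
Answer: -85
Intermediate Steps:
W = 9 (W = 4 + 5 = 9)
I(d, X) = 2*X (I(d, X) = X + X = 2*X)
g(q, f) = -5 + q (g(q, f) = 4 + (q - 1*9) = 4 + (q - 9) = 4 + (-9 + q) = -5 + q)
(I(-1, -5) + g(-2, (-5 - 3)*0))*M(5, -3) = (2*(-5) + (-5 - 2))*5 = (-10 - 7)*5 = -17*5 = -85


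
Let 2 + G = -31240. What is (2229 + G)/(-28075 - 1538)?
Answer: 9671/9871 ≈ 0.97974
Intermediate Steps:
G = -31242 (G = -2 - 31240 = -31242)
(2229 + G)/(-28075 - 1538) = (2229 - 31242)/(-28075 - 1538) = -29013/(-29613) = -29013*(-1/29613) = 9671/9871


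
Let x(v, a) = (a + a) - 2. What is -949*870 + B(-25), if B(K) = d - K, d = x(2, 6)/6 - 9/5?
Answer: -12384077/15 ≈ -8.2561e+5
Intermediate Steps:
x(v, a) = -2 + 2*a (x(v, a) = 2*a - 2 = -2 + 2*a)
d = -2/15 (d = (-2 + 2*6)/6 - 9/5 = (-2 + 12)*(1/6) - 9*1/5 = 10*(1/6) - 9/5 = 5/3 - 9/5 = -2/15 ≈ -0.13333)
B(K) = -2/15 - K
-949*870 + B(-25) = -949*870 + (-2/15 - 1*(-25)) = -825630 + (-2/15 + 25) = -825630 + 373/15 = -12384077/15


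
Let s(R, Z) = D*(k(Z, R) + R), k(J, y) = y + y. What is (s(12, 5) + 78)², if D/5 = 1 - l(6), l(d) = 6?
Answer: 675684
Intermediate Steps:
k(J, y) = 2*y
D = -25 (D = 5*(1 - 1*6) = 5*(1 - 6) = 5*(-5) = -25)
s(R, Z) = -75*R (s(R, Z) = -25*(2*R + R) = -75*R)
(s(12, 5) + 78)² = (-75*12 + 78)² = (-900 + 78)² = (-822)² = 675684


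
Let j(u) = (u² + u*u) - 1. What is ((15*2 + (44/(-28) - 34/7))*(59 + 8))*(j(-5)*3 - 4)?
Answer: 1580865/7 ≈ 2.2584e+5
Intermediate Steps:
j(u) = -1 + 2*u² (j(u) = (u² + u²) - 1 = 2*u² - 1 = -1 + 2*u²)
((15*2 + (44/(-28) - 34/7))*(59 + 8))*(j(-5)*3 - 4) = ((15*2 + (44/(-28) - 34/7))*(59 + 8))*((-1 + 2*(-5)²)*3 - 4) = ((30 + (44*(-1/28) - 34*⅐))*67)*((-1 + 2*25)*3 - 4) = ((30 + (-11/7 - 34/7))*67)*((-1 + 50)*3 - 4) = ((30 - 45/7)*67)*(49*3 - 4) = ((165/7)*67)*(147 - 4) = (11055/7)*143 = 1580865/7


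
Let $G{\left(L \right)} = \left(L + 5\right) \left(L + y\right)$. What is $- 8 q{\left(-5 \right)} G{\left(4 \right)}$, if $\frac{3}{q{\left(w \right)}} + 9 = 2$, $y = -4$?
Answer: $0$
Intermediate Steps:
$q{\left(w \right)} = - \frac{3}{7}$ ($q{\left(w \right)} = \frac{3}{-9 + 2} = \frac{3}{-7} = 3 \left(- \frac{1}{7}\right) = - \frac{3}{7}$)
$G{\left(L \right)} = \left(-4 + L\right) \left(5 + L\right)$ ($G{\left(L \right)} = \left(L + 5\right) \left(L - 4\right) = \left(5 + L\right) \left(-4 + L\right) = \left(-4 + L\right) \left(5 + L\right)$)
$- 8 q{\left(-5 \right)} G{\left(4 \right)} = \left(-8\right) \left(- \frac{3}{7}\right) \left(-20 + 4 + 4^{2}\right) = \frac{24 \left(-20 + 4 + 16\right)}{7} = \frac{24}{7} \cdot 0 = 0$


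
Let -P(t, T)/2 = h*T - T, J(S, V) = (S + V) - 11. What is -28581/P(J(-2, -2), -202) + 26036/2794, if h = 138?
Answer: 680592607/77321156 ≈ 8.8022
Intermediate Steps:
J(S, V) = -11 + S + V
P(t, T) = -274*T (P(t, T) = -2*(138*T - T) = -274*T)
-28581/P(J(-2, -2), -202) + 26036/2794 = -28581/((-274*(-202))) + 26036/2794 = -28581/55348 + 26036*(1/2794) = -28581*1/55348 + 13018/1397 = -28581/55348 + 13018/1397 = 680592607/77321156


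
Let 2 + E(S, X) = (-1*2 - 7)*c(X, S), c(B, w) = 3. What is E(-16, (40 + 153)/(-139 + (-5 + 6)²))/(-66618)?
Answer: 29/66618 ≈ 0.00043532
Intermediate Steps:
E(S, X) = -29 (E(S, X) = -2 + (-1*2 - 7)*3 = -2 + (-2 - 7)*3 = -2 - 9*3 = -2 - 27 = -29)
E(-16, (40 + 153)/(-139 + (-5 + 6)²))/(-66618) = -29/(-66618) = -29*(-1/66618) = 29/66618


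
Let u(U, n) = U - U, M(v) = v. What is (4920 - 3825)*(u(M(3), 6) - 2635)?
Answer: -2885325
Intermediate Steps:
u(U, n) = 0
(4920 - 3825)*(u(M(3), 6) - 2635) = (4920 - 3825)*(0 - 2635) = 1095*(-2635) = -2885325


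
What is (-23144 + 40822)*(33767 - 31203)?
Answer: 45326392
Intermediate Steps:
(-23144 + 40822)*(33767 - 31203) = 17678*2564 = 45326392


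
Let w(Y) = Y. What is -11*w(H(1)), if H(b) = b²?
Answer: -11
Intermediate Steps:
-11*w(H(1)) = -11*1² = -11*1 = -11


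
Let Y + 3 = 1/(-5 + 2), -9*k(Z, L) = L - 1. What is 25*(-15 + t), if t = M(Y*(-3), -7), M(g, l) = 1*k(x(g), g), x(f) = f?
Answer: -400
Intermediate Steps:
k(Z, L) = ⅑ - L/9 (k(Z, L) = -(L - 1)/9 = -(-1 + L)/9 = ⅑ - L/9)
Y = -10/3 (Y = -3 + 1/(-5 + 2) = -3 + 1/(-3) = -3 - ⅓ = -10/3 ≈ -3.3333)
M(g, l) = ⅑ - g/9 (M(g, l) = 1*(⅑ - g/9) = ⅑ - g/9)
t = -1 (t = ⅑ - (-10)*(-3)/27 = ⅑ - ⅑*10 = ⅑ - 10/9 = -1)
25*(-15 + t) = 25*(-15 - 1) = 25*(-16) = -400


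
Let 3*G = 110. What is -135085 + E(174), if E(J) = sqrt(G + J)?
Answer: -135085 + 2*sqrt(474)/3 ≈ -1.3507e+5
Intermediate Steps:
G = 110/3 (G = (1/3)*110 = 110/3 ≈ 36.667)
E(J) = sqrt(110/3 + J)
-135085 + E(174) = -135085 + sqrt(330 + 9*174)/3 = -135085 + sqrt(330 + 1566)/3 = -135085 + sqrt(1896)/3 = -135085 + (2*sqrt(474))/3 = -135085 + 2*sqrt(474)/3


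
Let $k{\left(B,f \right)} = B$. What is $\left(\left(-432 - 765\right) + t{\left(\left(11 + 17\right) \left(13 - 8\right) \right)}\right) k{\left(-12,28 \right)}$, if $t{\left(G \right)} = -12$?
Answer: $14508$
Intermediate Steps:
$\left(\left(-432 - 765\right) + t{\left(\left(11 + 17\right) \left(13 - 8\right) \right)}\right) k{\left(-12,28 \right)} = \left(\left(-432 - 765\right) - 12\right) \left(-12\right) = \left(-1197 - 12\right) \left(-12\right) = \left(-1209\right) \left(-12\right) = 14508$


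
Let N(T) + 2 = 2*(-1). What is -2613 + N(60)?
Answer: -2617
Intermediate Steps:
N(T) = -4 (N(T) = -2 + 2*(-1) = -2 - 2 = -4)
-2613 + N(60) = -2613 - 4 = -2617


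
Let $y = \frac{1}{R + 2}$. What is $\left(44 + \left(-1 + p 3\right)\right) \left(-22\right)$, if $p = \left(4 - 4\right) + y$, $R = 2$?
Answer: $- \frac{1925}{2} \approx -962.5$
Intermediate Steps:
$y = \frac{1}{4}$ ($y = \frac{1}{2 + 2} = \frac{1}{4} \approx 0.25$)
$p = \frac{1}{4}$ ($p = \left(4 - 4\right) + \frac{1}{4} = 0 + \frac{1}{4} = \frac{1}{4} \approx 0.25$)
$\left(44 + \left(-1 + p 3\right)\right) \left(-22\right) = \left(44 + \left(-1 + \frac{1}{4} \cdot 3\right)\right) \left(-22\right) = \left(44 + \left(-1 + \frac{3}{4}\right)\right) \left(-22\right) = \left(44 - \frac{1}{4}\right) \left(-22\right) = \frac{175}{4} \left(-22\right) = - \frac{1925}{2}$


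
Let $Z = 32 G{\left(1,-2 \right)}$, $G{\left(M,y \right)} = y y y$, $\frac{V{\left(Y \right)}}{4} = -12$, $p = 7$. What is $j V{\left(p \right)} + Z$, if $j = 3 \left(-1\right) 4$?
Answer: $320$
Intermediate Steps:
$V{\left(Y \right)} = -48$ ($V{\left(Y \right)} = 4 \left(-12\right) = -48$)
$G{\left(M,y \right)} = y^{3}$ ($G{\left(M,y \right)} = y^{2} y = y^{3}$)
$Z = -256$ ($Z = 32 \left(-2\right)^{3} = 32 \left(-8\right) = -256$)
$j = -12$ ($j = \left(-3\right) 4 = -12$)
$j V{\left(p \right)} + Z = \left(-12\right) \left(-48\right) - 256 = 576 - 256 = 320$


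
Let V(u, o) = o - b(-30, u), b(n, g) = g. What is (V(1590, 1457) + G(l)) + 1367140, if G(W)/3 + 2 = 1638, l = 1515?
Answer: 1371915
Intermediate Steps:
G(W) = 4908 (G(W) = -6 + 3*1638 = -6 + 4914 = 4908)
V(u, o) = o - u
(V(1590, 1457) + G(l)) + 1367140 = ((1457 - 1*1590) + 4908) + 1367140 = ((1457 - 1590) + 4908) + 1367140 = (-133 + 4908) + 1367140 = 4775 + 1367140 = 1371915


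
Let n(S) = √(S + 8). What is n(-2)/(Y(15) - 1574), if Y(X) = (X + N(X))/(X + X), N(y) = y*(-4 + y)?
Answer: -√6/1568 ≈ -0.0015622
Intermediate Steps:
Y(X) = (X + X*(-4 + X))/(2*X) (Y(X) = (X + X*(-4 + X))/(X + X) = (X + X*(-4 + X))/((2*X)) = (X + X*(-4 + X))*(1/(2*X)) = (X + X*(-4 + X))/(2*X))
n(S) = √(8 + S)
n(-2)/(Y(15) - 1574) = √(8 - 2)/((-3/2 + (½)*15) - 1574) = √6/((-3/2 + 15/2) - 1574) = √6/(6 - 1574) = √6/(-1568) = √6*(-1/1568) = -√6/1568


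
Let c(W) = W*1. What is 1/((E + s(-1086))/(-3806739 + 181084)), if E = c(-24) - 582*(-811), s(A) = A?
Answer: -3625655/470892 ≈ -7.6995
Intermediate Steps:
c(W) = W
E = 471978 (E = -24 - 582*(-811) = -24 + 472002 = 471978)
1/((E + s(-1086))/(-3806739 + 181084)) = 1/((471978 - 1086)/(-3806739 + 181084)) = 1/(470892/(-3625655)) = 1/(470892*(-1/3625655)) = 1/(-470892/3625655) = -3625655/470892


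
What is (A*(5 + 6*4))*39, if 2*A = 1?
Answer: 1131/2 ≈ 565.50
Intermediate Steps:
A = ½ (A = (½)*1 = ½ ≈ 0.50000)
(A*(5 + 6*4))*39 = ((5 + 6*4)/2)*39 = ((5 + 24)/2)*39 = ((½)*29)*39 = (29/2)*39 = 1131/2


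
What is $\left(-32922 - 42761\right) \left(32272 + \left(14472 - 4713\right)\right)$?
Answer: $-3181032173$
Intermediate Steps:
$\left(-32922 - 42761\right) \left(32272 + \left(14472 - 4713\right)\right) = - 75683 \left(32272 + 9759\right) = \left(-75683\right) 42031 = -3181032173$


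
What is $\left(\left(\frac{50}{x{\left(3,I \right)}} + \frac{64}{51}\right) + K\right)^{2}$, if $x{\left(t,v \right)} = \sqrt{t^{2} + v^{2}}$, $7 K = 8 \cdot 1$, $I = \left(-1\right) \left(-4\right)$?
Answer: $\frac{19589476}{127449} \approx 153.7$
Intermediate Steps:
$I = 4$
$K = \frac{8}{7}$ ($K = \frac{8 \cdot 1}{7} = \frac{1}{7} \cdot 8 = \frac{8}{7} \approx 1.1429$)
$\left(\left(\frac{50}{x{\left(3,I \right)}} + \frac{64}{51}\right) + K\right)^{2} = \left(\left(\frac{50}{\sqrt{3^{2} + 4^{2}}} + \frac{64}{51}\right) + \frac{8}{7}\right)^{2} = \left(\left(\frac{50}{\sqrt{9 + 16}} + 64 \cdot \frac{1}{51}\right) + \frac{8}{7}\right)^{2} = \left(\left(\frac{50}{\sqrt{25}} + \frac{64}{51}\right) + \frac{8}{7}\right)^{2} = \left(\left(\frac{50}{5} + \frac{64}{51}\right) + \frac{8}{7}\right)^{2} = \left(\left(50 \cdot \frac{1}{5} + \frac{64}{51}\right) + \frac{8}{7}\right)^{2} = \left(\left(10 + \frac{64}{51}\right) + \frac{8}{7}\right)^{2} = \left(\frac{574}{51} + \frac{8}{7}\right)^{2} = \left(\frac{4426}{357}\right)^{2} = \frac{19589476}{127449}$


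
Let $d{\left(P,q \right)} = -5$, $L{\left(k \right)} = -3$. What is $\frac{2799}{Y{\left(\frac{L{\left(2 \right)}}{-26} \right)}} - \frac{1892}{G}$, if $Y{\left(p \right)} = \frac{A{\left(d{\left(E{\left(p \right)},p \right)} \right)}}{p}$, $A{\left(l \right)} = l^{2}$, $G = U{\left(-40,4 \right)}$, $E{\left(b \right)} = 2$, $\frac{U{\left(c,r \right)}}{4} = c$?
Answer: $\frac{64333}{2600} \approx 24.743$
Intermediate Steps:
$U{\left(c,r \right)} = 4 c$
$G = -160$ ($G = 4 \left(-40\right) = -160$)
$Y{\left(p \right)} = \frac{25}{p}$ ($Y{\left(p \right)} = \frac{\left(-5\right)^{2}}{p} = \frac{25}{p}$)
$\frac{2799}{Y{\left(\frac{L{\left(2 \right)}}{-26} \right)}} - \frac{1892}{G} = \frac{2799}{25 \frac{1}{\left(-3\right) \frac{1}{-26}}} - \frac{1892}{-160} = \frac{2799}{25 \frac{1}{\left(-3\right) \left(- \frac{1}{26}\right)}} - - \frac{473}{40} = \frac{2799}{25 \frac{1}{\frac{3}{26}}} + \frac{473}{40} = \frac{2799}{25 \cdot \frac{26}{3}} + \frac{473}{40} = \frac{2799}{\frac{650}{3}} + \frac{473}{40} = 2799 \cdot \frac{3}{650} + \frac{473}{40} = \frac{8397}{650} + \frac{473}{40} = \frac{64333}{2600}$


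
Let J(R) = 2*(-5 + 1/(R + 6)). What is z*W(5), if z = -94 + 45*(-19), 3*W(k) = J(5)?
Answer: 34164/11 ≈ 3105.8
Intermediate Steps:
J(R) = -10 + 2/(6 + R) (J(R) = 2*(-5 + 1/(6 + R)) = -10 + 2/(6 + R))
W(k) = -36/11 (W(k) = (2*(-29 - 5*5)/(6 + 5))/3 = (2*(-29 - 25)/11)/3 = (2*(1/11)*(-54))/3 = (⅓)*(-108/11) = -36/11)
z = -949 (z = -94 - 855 = -949)
z*W(5) = -949*(-36/11) = 34164/11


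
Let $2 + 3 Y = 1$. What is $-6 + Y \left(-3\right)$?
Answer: $-5$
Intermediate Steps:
$Y = - \frac{1}{3}$ ($Y = - \frac{2}{3} + \frac{1}{3} \cdot 1 = - \frac{2}{3} + \frac{1}{3} = - \frac{1}{3} \approx -0.33333$)
$-6 + Y \left(-3\right) = -6 - -1 = -6 + 1 = -5$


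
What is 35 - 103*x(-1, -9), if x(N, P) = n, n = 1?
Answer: -68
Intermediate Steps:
x(N, P) = 1
35 - 103*x(-1, -9) = 35 - 103*1 = 35 - 103 = -68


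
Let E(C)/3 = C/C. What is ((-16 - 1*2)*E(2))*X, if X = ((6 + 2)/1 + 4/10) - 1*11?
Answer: 702/5 ≈ 140.40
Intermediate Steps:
X = -13/5 (X = (8*1 + 4*(1/10)) - 11 = (8 + 2/5) - 11 = 42/5 - 11 = -13/5 ≈ -2.6000)
E(C) = 3 (E(C) = 3*(C/C) = 3*1 = 3)
((-16 - 1*2)*E(2))*X = ((-16 - 1*2)*3)*(-13/5) = ((-16 - 2)*3)*(-13/5) = -18*3*(-13/5) = -54*(-13/5) = 702/5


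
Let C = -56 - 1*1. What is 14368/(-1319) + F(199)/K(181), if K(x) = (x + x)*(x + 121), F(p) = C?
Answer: -1570842415/144198356 ≈ -10.894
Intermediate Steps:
C = -57 (C = -56 - 1 = -57)
F(p) = -57
K(x) = 2*x*(121 + x) (K(x) = (2*x)*(121 + x) = 2*x*(121 + x))
14368/(-1319) + F(199)/K(181) = 14368/(-1319) - 57*1/(362*(121 + 181)) = 14368*(-1/1319) - 57/(2*181*302) = -14368/1319 - 57/109324 = -1570842415/144198356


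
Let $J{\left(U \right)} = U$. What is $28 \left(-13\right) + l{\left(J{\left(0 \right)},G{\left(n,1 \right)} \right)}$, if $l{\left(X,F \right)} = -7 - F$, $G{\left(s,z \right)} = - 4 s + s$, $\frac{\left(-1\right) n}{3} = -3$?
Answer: $-344$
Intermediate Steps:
$n = 9$ ($n = \left(-3\right) \left(-3\right) = 9$)
$G{\left(s,z \right)} = - 3 s$
$28 \left(-13\right) + l{\left(J{\left(0 \right)},G{\left(n,1 \right)} \right)} = 28 \left(-13\right) - \left(7 - 27\right) = -364 - -20 = -364 + \left(-7 + 27\right) = -364 + 20 = -344$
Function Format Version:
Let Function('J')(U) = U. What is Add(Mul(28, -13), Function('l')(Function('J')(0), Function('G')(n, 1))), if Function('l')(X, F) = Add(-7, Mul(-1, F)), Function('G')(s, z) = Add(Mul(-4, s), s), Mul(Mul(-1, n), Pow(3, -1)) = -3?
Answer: -344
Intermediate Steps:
n = 9 (n = Mul(-3, -3) = 9)
Function('G')(s, z) = Mul(-3, s)
Add(Mul(28, -13), Function('l')(Function('J')(0), Function('G')(n, 1))) = Add(Mul(28, -13), Add(-7, Mul(-1, Mul(-3, 9)))) = Add(-364, Add(-7, Mul(-1, -27))) = Add(-364, Add(-7, 27)) = Add(-364, 20) = -344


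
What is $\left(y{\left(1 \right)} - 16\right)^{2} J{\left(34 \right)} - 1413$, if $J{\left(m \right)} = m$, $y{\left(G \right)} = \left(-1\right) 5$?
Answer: $13581$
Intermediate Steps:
$y{\left(G \right)} = -5$
$\left(y{\left(1 \right)} - 16\right)^{2} J{\left(34 \right)} - 1413 = \left(-5 - 16\right)^{2} \cdot 34 - 1413 = \left(-21\right)^{2} \cdot 34 - 1413 = 441 \cdot 34 - 1413 = 14994 - 1413 = 13581$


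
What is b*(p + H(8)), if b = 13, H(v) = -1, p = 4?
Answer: 39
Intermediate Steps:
b*(p + H(8)) = 13*(4 - 1) = 13*3 = 39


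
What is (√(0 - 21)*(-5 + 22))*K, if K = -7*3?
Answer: -357*I*√21 ≈ -1636.0*I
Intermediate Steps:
K = -21
(√(0 - 21)*(-5 + 22))*K = (√(0 - 21)*(-5 + 22))*(-21) = (√(-21)*17)*(-21) = ((I*√21)*17)*(-21) = (17*I*√21)*(-21) = -357*I*√21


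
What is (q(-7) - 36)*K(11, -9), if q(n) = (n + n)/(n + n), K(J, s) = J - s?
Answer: -700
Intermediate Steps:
q(n) = 1 (q(n) = (2*n)/((2*n)) = (2*n)*(1/(2*n)) = 1)
(q(-7) - 36)*K(11, -9) = (1 - 36)*(11 - 1*(-9)) = -35*(11 + 9) = -35*20 = -700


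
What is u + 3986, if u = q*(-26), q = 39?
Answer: 2972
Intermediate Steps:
u = -1014 (u = 39*(-26) = -1014)
u + 3986 = -1014 + 3986 = 2972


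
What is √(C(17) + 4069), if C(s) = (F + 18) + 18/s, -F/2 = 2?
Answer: √1180293/17 ≈ 63.907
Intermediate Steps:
F = -4 (F = -2*2 = -4)
C(s) = 14 + 18/s (C(s) = (-4 + 18) + 18/s = 14 + 18/s)
√(C(17) + 4069) = √((14 + 18/17) + 4069) = √(256/17 + 4069) = √(69429/17) = √1180293/17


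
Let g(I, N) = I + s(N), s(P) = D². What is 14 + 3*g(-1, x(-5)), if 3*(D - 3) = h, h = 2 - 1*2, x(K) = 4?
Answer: 38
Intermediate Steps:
h = 0 (h = 2 - 2 = 0)
D = 3 (D = 3 + (⅓)*0 = 3 + 0 = 3)
s(P) = 9 (s(P) = 3² = 9)
g(I, N) = 9 + I (g(I, N) = I + 9 = 9 + I)
14 + 3*g(-1, x(-5)) = 14 + 3*(9 - 1) = 14 + 3*8 = 14 + 24 = 38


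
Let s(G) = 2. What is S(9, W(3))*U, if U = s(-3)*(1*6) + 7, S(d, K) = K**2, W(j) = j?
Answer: 171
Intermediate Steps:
U = 19 (U = 2*(1*6) + 7 = 2*6 + 7 = 12 + 7 = 19)
S(9, W(3))*U = 3**2*19 = 9*19 = 171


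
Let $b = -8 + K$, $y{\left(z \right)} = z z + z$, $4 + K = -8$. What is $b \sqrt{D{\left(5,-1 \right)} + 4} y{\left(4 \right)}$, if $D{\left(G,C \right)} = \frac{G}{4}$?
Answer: $- 200 \sqrt{21} \approx -916.52$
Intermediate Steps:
$K = -12$ ($K = -4 - 8 = -12$)
$y{\left(z \right)} = z + z^{2}$ ($y{\left(z \right)} = z^{2} + z = z + z^{2}$)
$D{\left(G,C \right)} = \frac{G}{4}$ ($D{\left(G,C \right)} = G \frac{1}{4} = \frac{G}{4}$)
$b = -20$ ($b = -8 - 12 = -20$)
$b \sqrt{D{\left(5,-1 \right)} + 4} y{\left(4 \right)} = - 20 \sqrt{\frac{1}{4} \cdot 5 + 4} \cdot 4 \left(1 + 4\right) = - 20 \sqrt{\frac{5}{4} + 4} \cdot 4 \cdot 5 = - 20 \sqrt{\frac{21}{4}} \cdot 20 = - 20 \frac{\sqrt{21}}{2} \cdot 20 = - 10 \sqrt{21} \cdot 20 = - 200 \sqrt{21}$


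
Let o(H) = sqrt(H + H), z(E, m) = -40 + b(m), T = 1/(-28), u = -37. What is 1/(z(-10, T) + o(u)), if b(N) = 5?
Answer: -35/1299 - I*sqrt(74)/1299 ≈ -0.026944 - 0.0066223*I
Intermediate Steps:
T = -1/28 ≈ -0.035714
z(E, m) = -35 (z(E, m) = -40 + 5 = -35)
o(H) = sqrt(2)*sqrt(H) (o(H) = sqrt(2*H) = sqrt(2)*sqrt(H))
1/(z(-10, T) + o(u)) = 1/(-35 + sqrt(2)*sqrt(-37)) = 1/(-35 + sqrt(2)*(I*sqrt(37))) = 1/(-35 + I*sqrt(74))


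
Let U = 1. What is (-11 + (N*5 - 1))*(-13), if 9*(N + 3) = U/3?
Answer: 9412/27 ≈ 348.59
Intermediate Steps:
N = -80/27 (N = -3 + (1/3)/9 = -3 + (1*(⅓))/9 = -3 + (⅑)*(⅓) = -3 + 1/27 = -80/27 ≈ -2.9630)
(-11 + (N*5 - 1))*(-13) = (-11 + (-80/27*5 - 1))*(-13) = (-11 + (-400/27 - 1))*(-13) = (-11 - 427/27)*(-13) = -724/27*(-13) = 9412/27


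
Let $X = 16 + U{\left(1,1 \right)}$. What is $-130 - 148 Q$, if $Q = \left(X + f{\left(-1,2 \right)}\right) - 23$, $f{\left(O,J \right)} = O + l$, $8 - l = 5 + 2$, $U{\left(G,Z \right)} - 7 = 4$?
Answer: $-722$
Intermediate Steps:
$U{\left(G,Z \right)} = 11$ ($U{\left(G,Z \right)} = 7 + 4 = 11$)
$l = 1$ ($l = 8 - \left(5 + 2\right) = 8 - 7 = 1$)
$X = 27$ ($X = 16 + 11 = 27$)
$f{\left(O,J \right)} = 1 + O$ ($f{\left(O,J \right)} = O + 1 = 1 + O$)
$Q = 4$ ($Q = \left(27 + \left(1 - 1\right)\right) - 23 = \left(27 + 0\right) - 23 = 27 - 23 = 4$)
$-130 - 148 Q = -130 - 592 = -722$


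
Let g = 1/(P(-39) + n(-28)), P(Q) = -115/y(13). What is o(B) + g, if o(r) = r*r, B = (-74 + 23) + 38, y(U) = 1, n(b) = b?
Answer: 24166/143 ≈ 168.99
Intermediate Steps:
B = -13 (B = -51 + 38 = -13)
P(Q) = -115 (P(Q) = -115/1 = -115*1 = -115)
o(r) = r²
g = -1/143 (g = 1/(-115 - 28) = 1/(-143) = -1/143 ≈ -0.0069930)
o(B) + g = (-13)² - 1/143 = 169 - 1/143 = 24166/143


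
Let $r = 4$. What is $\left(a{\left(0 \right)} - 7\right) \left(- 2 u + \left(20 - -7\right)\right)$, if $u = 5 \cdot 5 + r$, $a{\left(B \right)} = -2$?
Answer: $279$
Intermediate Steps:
$u = 29$ ($u = 5 \cdot 5 + 4 = 25 + 4 = 29$)
$\left(a{\left(0 \right)} - 7\right) \left(- 2 u + \left(20 - -7\right)\right) = \left(-2 - 7\right) \left(\left(-2\right) 29 + \left(20 - -7\right)\right) = - 9 \left(-58 + \left(20 + 7\right)\right) = - 9 \left(-58 + 27\right) = \left(-9\right) \left(-31\right) = 279$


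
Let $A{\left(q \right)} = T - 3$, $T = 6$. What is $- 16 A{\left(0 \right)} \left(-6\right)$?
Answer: $288$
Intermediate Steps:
$A{\left(q \right)} = 3$ ($A{\left(q \right)} = 6 - 3 = 3$)
$- 16 A{\left(0 \right)} \left(-6\right) = \left(-16\right) 3 \left(-6\right) = \left(-48\right) \left(-6\right) = 288$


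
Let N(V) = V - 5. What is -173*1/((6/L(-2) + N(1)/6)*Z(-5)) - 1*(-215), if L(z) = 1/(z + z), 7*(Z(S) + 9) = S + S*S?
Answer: 680497/3182 ≈ 213.86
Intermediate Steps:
Z(S) = -9 + S/7 + S**2/7 (Z(S) = -9 + (S + S*S)/7 = -9 + (S + S**2)/7 = -9 + (S/7 + S**2/7) = -9 + S/7 + S**2/7)
L(z) = 1/(2*z)
N(V) = -5 + V
-173*1/((6/L(-2) + N(1)/6)*Z(-5)) - 1*(-215) = -173*1/((6/(((1/2)/(-2))) + (-5 + 1)/6)*(-9 + (1/7)*(-5) + (1/7)*(-5)**2)) - 1*(-215) = -173*1/((6/(((1/2)*(-1/2))) - 4*1/6)*(-9 - 5/7 + (1/7)*25)) + 215 = -173*1/((6/(-1/4) - 2/3)*(-9 - 5/7 + 25/7)) + 215 = -173*(-7/(43*(6*(-4) - 2/3))) + 215 = -173*(-7/(43*(-24 - 2/3))) + 215 = -173/((-43/7*(-74/3))) + 215 = -173/3182/21 + 215 = -173*21/3182 + 215 = -3633/3182 + 215 = 680497/3182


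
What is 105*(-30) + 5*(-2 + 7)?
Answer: -3125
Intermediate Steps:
105*(-30) + 5*(-2 + 7) = -3150 + 5*5 = -3150 + 25 = -3125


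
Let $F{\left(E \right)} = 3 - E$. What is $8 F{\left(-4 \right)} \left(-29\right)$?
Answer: $-1624$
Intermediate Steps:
$8 F{\left(-4 \right)} \left(-29\right) = 8 \left(3 - -4\right) \left(-29\right) = 8 \left(3 + 4\right) \left(-29\right) = 8 \cdot 7 \left(-29\right) = 56 \left(-29\right) = -1624$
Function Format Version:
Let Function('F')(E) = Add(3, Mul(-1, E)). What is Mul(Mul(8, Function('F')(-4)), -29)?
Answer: -1624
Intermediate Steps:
Mul(Mul(8, Function('F')(-4)), -29) = Mul(Mul(8, Add(3, Mul(-1, -4))), -29) = Mul(Mul(8, Add(3, 4)), -29) = Mul(Mul(8, 7), -29) = Mul(56, -29) = -1624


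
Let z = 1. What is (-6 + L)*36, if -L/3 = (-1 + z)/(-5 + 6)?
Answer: -216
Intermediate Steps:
L = 0 (L = -3*(-1 + 1)/(-5 + 6) = -3*0/1 = -3*0 = 0)
(-6 + L)*36 = (-6 + 0)*36 = -6*36 = -216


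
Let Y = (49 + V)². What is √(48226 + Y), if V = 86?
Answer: √66451 ≈ 257.78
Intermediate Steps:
Y = 18225 (Y = (49 + 86)² = 135² = 18225)
√(48226 + Y) = √(48226 + 18225) = √66451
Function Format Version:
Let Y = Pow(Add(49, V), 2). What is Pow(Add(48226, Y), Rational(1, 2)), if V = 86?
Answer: Pow(66451, Rational(1, 2)) ≈ 257.78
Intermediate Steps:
Y = 18225 (Y = Pow(Add(49, 86), 2) = Pow(135, 2) = 18225)
Pow(Add(48226, Y), Rational(1, 2)) = Pow(Add(48226, 18225), Rational(1, 2)) = Pow(66451, Rational(1, 2))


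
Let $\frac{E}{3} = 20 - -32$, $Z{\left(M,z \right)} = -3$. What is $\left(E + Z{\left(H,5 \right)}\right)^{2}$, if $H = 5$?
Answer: $23409$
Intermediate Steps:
$E = 156$ ($E = 3 \left(20 - -32\right) = 3 \left(20 + 32\right) = 3 \cdot 52 = 156$)
$\left(E + Z{\left(H,5 \right)}\right)^{2} = \left(156 - 3\right)^{2} = 153^{2} = 23409$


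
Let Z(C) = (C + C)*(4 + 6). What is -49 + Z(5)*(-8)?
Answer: -849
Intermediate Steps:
Z(C) = 20*C (Z(C) = (2*C)*10 = 20*C)
-49 + Z(5)*(-8) = -49 + (20*5)*(-8) = -49 + 100*(-8) = -49 - 800 = -849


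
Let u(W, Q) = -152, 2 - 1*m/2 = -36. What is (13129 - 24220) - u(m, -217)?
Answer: -10939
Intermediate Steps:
m = 76 (m = 4 - 2*(-36) = 4 + 72 = 76)
(13129 - 24220) - u(m, -217) = (13129 - 24220) - 1*(-152) = -11091 + 152 = -10939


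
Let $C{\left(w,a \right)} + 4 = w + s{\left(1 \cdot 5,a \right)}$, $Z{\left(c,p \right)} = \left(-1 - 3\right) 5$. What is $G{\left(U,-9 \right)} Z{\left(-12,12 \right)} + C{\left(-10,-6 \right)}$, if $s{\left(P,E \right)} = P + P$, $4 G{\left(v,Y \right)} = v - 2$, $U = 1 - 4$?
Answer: $21$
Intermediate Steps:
$U = -3$ ($U = 1 - 4 = -3$)
$G{\left(v,Y \right)} = - \frac{1}{2} + \frac{v}{4}$ ($G{\left(v,Y \right)} = \frac{v - 2}{4} = \frac{-2 + v}{4} = - \frac{1}{2} + \frac{v}{4}$)
$Z{\left(c,p \right)} = -20$ ($Z{\left(c,p \right)} = \left(-4\right) 5 = -20$)
$s{\left(P,E \right)} = 2 P$
$C{\left(w,a \right)} = 6 + w$ ($C{\left(w,a \right)} = -4 + \left(w + 2 \cdot 1 \cdot 5\right) = -4 + \left(w + 2 \cdot 5\right) = -4 + \left(w + 10\right) = -4 + \left(10 + w\right) = 6 + w$)
$G{\left(U,-9 \right)} Z{\left(-12,12 \right)} + C{\left(-10,-6 \right)} = \left(- \frac{1}{2} + \frac{1}{4} \left(-3\right)\right) \left(-20\right) + \left(6 - 10\right) = \left(- \frac{1}{2} - \frac{3}{4}\right) \left(-20\right) - 4 = \left(- \frac{5}{4}\right) \left(-20\right) - 4 = 25 - 4 = 21$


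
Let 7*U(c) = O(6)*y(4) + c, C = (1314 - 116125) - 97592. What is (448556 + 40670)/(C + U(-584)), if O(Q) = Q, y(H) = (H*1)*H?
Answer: -3424582/1487309 ≈ -2.3025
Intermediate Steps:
y(H) = H² (y(H) = H*H = H²)
C = -212403 (C = -114811 - 97592 = -212403)
U(c) = 96/7 + c/7 (U(c) = (6*4² + c)/7 = (6*16 + c)/7 = (96 + c)/7 = 96/7 + c/7)
(448556 + 40670)/(C + U(-584)) = (448556 + 40670)/(-212403 + (96/7 + (⅐)*(-584))) = 489226/(-212403 + (96/7 - 584/7)) = 489226/(-212403 - 488/7) = 489226/(-1487309/7) = 489226*(-7/1487309) = -3424582/1487309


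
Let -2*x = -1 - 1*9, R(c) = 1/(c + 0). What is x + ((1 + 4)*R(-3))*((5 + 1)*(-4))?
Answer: 45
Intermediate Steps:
R(c) = 1/c
x = 5 (x = -(-1 - 1*9)/2 = -(-1 - 9)/2 = -½*(-10) = 5)
x + ((1 + 4)*R(-3))*((5 + 1)*(-4)) = 5 + ((1 + 4)/(-3))*((5 + 1)*(-4)) = 5 + (5*(-⅓))*(6*(-4)) = 5 - 5/3*(-24) = 5 + 40 = 45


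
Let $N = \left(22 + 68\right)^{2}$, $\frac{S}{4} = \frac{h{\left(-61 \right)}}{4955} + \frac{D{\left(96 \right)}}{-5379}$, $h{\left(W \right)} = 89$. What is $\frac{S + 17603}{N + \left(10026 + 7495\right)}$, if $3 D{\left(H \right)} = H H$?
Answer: $\frac{156370939573}{227625034615} \approx 0.68697$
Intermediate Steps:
$D{\left(H \right)} = \frac{H^{2}}{3}$ ($D{\left(H \right)} = \frac{H H}{3} = \frac{H^{2}}{3}$)
$S = - \frac{19657372}{8884315}$ ($S = 4 \left(\frac{89}{4955} + \frac{\frac{1}{3} \cdot 96^{2}}{-5379}\right) = 4 \left(89 \cdot \frac{1}{4955} + \frac{1}{3} \cdot 9216 \left(- \frac{1}{5379}\right)\right) = 4 \left(\frac{89}{4955} + 3072 \left(- \frac{1}{5379}\right)\right) = 4 \left(\frac{89}{4955} - \frac{1024}{1793}\right) = 4 \left(- \frac{4914343}{8884315}\right) = - \frac{19657372}{8884315} \approx -2.2126$)
$N = 8100$ ($N = 90^{2} = 8100$)
$\frac{S + 17603}{N + \left(10026 + 7495\right)} = \frac{- \frac{19657372}{8884315} + 17603}{8100 + \left(10026 + 7495\right)} = \frac{156370939573}{8884315 \left(8100 + 17521\right)} = \frac{156370939573}{8884315 \cdot 25621} = \frac{156370939573}{8884315} \cdot \frac{1}{25621} = \frac{156370939573}{227625034615}$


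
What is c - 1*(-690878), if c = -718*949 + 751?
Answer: 10247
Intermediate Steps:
c = -680631 (c = -681382 + 751 = -680631)
c - 1*(-690878) = -680631 - 1*(-690878) = -680631 + 690878 = 10247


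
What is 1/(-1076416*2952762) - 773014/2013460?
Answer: -614236974838120837/1599895447374238080 ≈ -0.38392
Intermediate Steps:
1/(-1076416*2952762) - 773014/2013460 = -1/1076416*1/2952762 - 773014*1/2013460 = -1/3178400260992 - 386507/1006730 = -614236974838120837/1599895447374238080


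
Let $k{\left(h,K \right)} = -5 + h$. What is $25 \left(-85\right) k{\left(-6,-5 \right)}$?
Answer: $23375$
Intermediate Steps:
$25 \left(-85\right) k{\left(-6,-5 \right)} = 25 \left(-85\right) \left(-5 - 6\right) = \left(-2125\right) \left(-11\right) = 23375$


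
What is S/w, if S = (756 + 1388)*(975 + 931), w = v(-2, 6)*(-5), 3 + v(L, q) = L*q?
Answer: 4086464/75 ≈ 54486.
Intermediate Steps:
v(L, q) = -3 + L*q
w = 75 (w = (-3 - 2*6)*(-5) = (-3 - 12)*(-5) = -15*(-5) = 75)
S = 4086464 (S = 2144*1906 = 4086464)
S/w = 4086464/75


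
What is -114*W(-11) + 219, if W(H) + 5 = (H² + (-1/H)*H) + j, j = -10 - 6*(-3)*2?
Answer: -15855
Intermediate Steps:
j = 26 (j = -10 - (-18)*2 = -10 - 1*(-36) = -10 + 36 = 26)
W(H) = 20 + H² (W(H) = -5 + ((H² + (-1/H)*H) + 26) = -5 + ((H² - 1) + 26) = -5 + ((-1 + H²) + 26) = -5 + (25 + H²) = 20 + H²)
-114*W(-11) + 219 = -114*(20 + (-11)²) + 219 = -114*(20 + 121) + 219 = -114*141 + 219 = -16074 + 219 = -15855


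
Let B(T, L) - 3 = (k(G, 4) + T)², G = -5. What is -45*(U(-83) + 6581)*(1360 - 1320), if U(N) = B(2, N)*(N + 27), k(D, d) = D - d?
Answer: -6604200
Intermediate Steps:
B(T, L) = 3 + (-9 + T)² (B(T, L) = 3 + ((-5 - 1*4) + T)² = 3 + ((-5 - 4) + T)² = 3 + (-9 + T)²)
U(N) = 1404 + 52*N (U(N) = (3 + (-9 + 2)²)*(N + 27) = (3 + (-7)²)*(27 + N) = (3 + 49)*(27 + N) = 52*(27 + N) = 1404 + 52*N)
-45*(U(-83) + 6581)*(1360 - 1320) = -45*((1404 + 52*(-83)) + 6581)*(1360 - 1320) = -45*((1404 - 4316) + 6581)*40 = -45*(-2912 + 6581)*40 = -165105*40 = -45*146760 = -6604200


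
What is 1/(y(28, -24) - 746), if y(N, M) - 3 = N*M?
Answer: -1/1415 ≈ -0.00070671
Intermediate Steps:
y(N, M) = 3 + M*N (y(N, M) = 3 + N*M = 3 + M*N)
1/(y(28, -24) - 746) = 1/((3 - 24*28) - 746) = 1/((3 - 672) - 746) = 1/(-669 - 746) = 1/(-1415) = -1/1415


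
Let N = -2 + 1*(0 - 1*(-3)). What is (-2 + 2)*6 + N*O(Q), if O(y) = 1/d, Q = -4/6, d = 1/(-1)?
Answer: -1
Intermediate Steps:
d = -1
N = 1 (N = -2 + 1*(0 + 3) = -2 + 1*3 = -2 + 3 = 1)
Q = -⅔ (Q = -4*⅙ = -⅔ ≈ -0.66667)
O(y) = -1 (O(y) = 1/(-1) = -1)
(-2 + 2)*6 + N*O(Q) = (-2 + 2)*6 + 1*(-1) = 0*6 - 1 = 0 - 1 = -1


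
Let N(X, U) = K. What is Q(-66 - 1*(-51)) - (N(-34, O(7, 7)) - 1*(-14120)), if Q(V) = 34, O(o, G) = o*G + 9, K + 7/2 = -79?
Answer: -28007/2 ≈ -14004.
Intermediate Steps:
K = -165/2 (K = -7/2 - 79 = -165/2 ≈ -82.500)
O(o, G) = 9 + G*o (O(o, G) = G*o + 9 = 9 + G*o)
N(X, U) = -165/2
Q(-66 - 1*(-51)) - (N(-34, O(7, 7)) - 1*(-14120)) = 34 - (-165/2 - 1*(-14120)) = 34 - (-165/2 + 14120) = 34 - 1*28075/2 = 34 - 28075/2 = -28007/2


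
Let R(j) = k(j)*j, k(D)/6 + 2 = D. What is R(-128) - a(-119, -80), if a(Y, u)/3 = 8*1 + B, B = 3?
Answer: 99807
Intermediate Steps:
k(D) = -12 + 6*D
a(Y, u) = 33 (a(Y, u) = 3*(8*1 + 3) = 3*(8 + 3) = 3*11 = 33)
R(j) = j*(-12 + 6*j) (R(j) = (-12 + 6*j)*j = j*(-12 + 6*j))
R(-128) - a(-119, -80) = 6*(-128)*(-2 - 128) - 1*33 = 6*(-128)*(-130) - 33 = 99840 - 33 = 99807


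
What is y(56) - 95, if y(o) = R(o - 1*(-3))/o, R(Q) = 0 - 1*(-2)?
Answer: -2659/28 ≈ -94.964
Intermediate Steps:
R(Q) = 2 (R(Q) = 0 + 2 = 2)
y(o) = 2/o
y(56) - 95 = 2/56 - 95 = 2*(1/56) - 95 = 1/28 - 95 = -2659/28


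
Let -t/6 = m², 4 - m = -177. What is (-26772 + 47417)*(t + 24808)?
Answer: -3545943910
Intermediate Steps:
m = 181 (m = 4 - 1*(-177) = 4 + 177 = 181)
t = -196566 (t = -6*181² = -6*32761 = -196566)
(-26772 + 47417)*(t + 24808) = (-26772 + 47417)*(-196566 + 24808) = 20645*(-171758) = -3545943910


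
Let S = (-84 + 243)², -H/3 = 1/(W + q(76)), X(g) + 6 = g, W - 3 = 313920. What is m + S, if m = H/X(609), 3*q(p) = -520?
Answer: 1594312969922/63063683 ≈ 25281.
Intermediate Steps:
W = 313923 (W = 3 + 313920 = 313923)
q(p) = -520/3 (q(p) = (⅓)*(-520) = -520/3)
X(g) = -6 + g
H = -9/941249 (H = -3/(313923 - 520/3) = -3/941249/3 = -3*3/941249 = -9/941249 ≈ -9.5618e-6)
S = 25281 (S = 159² = 25281)
m = -1/63063683 (m = -9/(941249*(-6 + 609)) = -9/941249/603 = -9/941249*1/603 = -1/63063683 ≈ -1.5857e-8)
m + S = -1/63063683 + 25281 = 1594312969922/63063683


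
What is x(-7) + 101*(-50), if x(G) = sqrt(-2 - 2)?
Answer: -5050 + 2*I ≈ -5050.0 + 2.0*I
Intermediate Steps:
x(G) = 2*I (x(G) = sqrt(-4) = 2*I)
x(-7) + 101*(-50) = 2*I + 101*(-50) = 2*I - 5050 = -5050 + 2*I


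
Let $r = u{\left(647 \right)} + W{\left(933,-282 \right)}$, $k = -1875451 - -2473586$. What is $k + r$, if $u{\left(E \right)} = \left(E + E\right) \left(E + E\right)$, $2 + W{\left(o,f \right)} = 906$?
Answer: $2273475$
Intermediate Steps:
$W{\left(o,f \right)} = 904$ ($W{\left(o,f \right)} = -2 + 906 = 904$)
$u{\left(E \right)} = 4 E^{2}$ ($u{\left(E \right)} = 2 E 2 E = 4 E^{2}$)
$k = 598135$ ($k = -1875451 + 2473586 = 598135$)
$r = 1675340$ ($r = 4 \cdot 647^{2} + 904 = 4 \cdot 418609 + 904 = 1674436 + 904 = 1675340$)
$k + r = 598135 + 1675340 = 2273475$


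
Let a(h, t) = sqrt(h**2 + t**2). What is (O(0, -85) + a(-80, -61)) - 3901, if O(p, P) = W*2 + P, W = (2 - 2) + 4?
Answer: -3978 + sqrt(10121) ≈ -3877.4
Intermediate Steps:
W = 4 (W = 0 + 4 = 4)
O(p, P) = 8 + P (O(p, P) = 4*2 + P = 8 + P)
(O(0, -85) + a(-80, -61)) - 3901 = ((8 - 85) + sqrt((-80)**2 + (-61)**2)) - 3901 = (-77 + sqrt(6400 + 3721)) - 3901 = (-77 + sqrt(10121)) - 3901 = -3978 + sqrt(10121)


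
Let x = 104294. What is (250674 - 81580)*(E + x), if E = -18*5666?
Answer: 389930764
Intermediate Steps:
E = -101988
(250674 - 81580)*(E + x) = (250674 - 81580)*(-101988 + 104294) = 169094*2306 = 389930764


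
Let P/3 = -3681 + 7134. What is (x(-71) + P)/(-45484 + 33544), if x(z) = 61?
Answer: -521/597 ≈ -0.87270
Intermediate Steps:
P = 10359 (P = 3*(-3681 + 7134) = 3*3453 = 10359)
(x(-71) + P)/(-45484 + 33544) = (61 + 10359)/(-45484 + 33544) = 10420/(-11940) = 10420*(-1/11940) = -521/597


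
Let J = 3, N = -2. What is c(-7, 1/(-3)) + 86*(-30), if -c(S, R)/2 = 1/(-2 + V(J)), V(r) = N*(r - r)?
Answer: -2579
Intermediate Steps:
V(r) = 0 (V(r) = -2*(r - r) = -2*0 = 0)
c(S, R) = 1 (c(S, R) = -2/(-2 + 0) = -2/(-2) = -2*(-½) = 1)
c(-7, 1/(-3)) + 86*(-30) = 1 + 86*(-30) = 1 - 2580 = -2579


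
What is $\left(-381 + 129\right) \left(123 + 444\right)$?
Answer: $-142884$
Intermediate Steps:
$\left(-381 + 129\right) \left(123 + 444\right) = \left(-252\right) 567 = -142884$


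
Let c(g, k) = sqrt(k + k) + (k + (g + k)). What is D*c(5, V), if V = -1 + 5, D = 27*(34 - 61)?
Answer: -9477 - 1458*sqrt(2) ≈ -11539.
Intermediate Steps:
D = -729 (D = 27*(-27) = -729)
V = 4
c(g, k) = g + 2*k + sqrt(2)*sqrt(k) (c(g, k) = sqrt(2*k) + (g + 2*k) = sqrt(2)*sqrt(k) + (g + 2*k) = g + 2*k + sqrt(2)*sqrt(k))
D*c(5, V) = -729*(5 + 2*4 + sqrt(2)*sqrt(4)) = -729*(5 + 8 + sqrt(2)*2) = -729*(5 + 8 + 2*sqrt(2)) = -729*(13 + 2*sqrt(2)) = -9477 - 1458*sqrt(2)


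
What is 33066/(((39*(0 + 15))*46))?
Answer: 1837/1495 ≈ 1.2288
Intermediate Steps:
33066/(((39*(0 + 15))*46)) = 33066/(((39*15)*46)) = 33066/((585*46)) = 33066/26910 = 33066*(1/26910) = 1837/1495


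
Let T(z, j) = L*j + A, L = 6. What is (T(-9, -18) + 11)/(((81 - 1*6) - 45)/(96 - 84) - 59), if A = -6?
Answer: 206/113 ≈ 1.8230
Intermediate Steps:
T(z, j) = -6 + 6*j (T(z, j) = 6*j - 6 = -6 + 6*j)
(T(-9, -18) + 11)/(((81 - 1*6) - 45)/(96 - 84) - 59) = ((-6 + 6*(-18)) + 11)/(((81 - 1*6) - 45)/(96 - 84) - 59) = ((-6 - 108) + 11)/(((81 - 6) - 45)/12 - 59) = (-114 + 11)/((75 - 45)*(1/12) - 59) = -103/(30*(1/12) - 59) = -103/(5/2 - 59) = -103/(-113/2) = -103*(-2/113) = 206/113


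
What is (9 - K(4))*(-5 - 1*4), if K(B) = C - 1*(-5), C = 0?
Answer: -36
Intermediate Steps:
K(B) = 5 (K(B) = 0 - 1*(-5) = 0 + 5 = 5)
(9 - K(4))*(-5 - 1*4) = (9 - 1*5)*(-5 - 1*4) = (9 - 5)*(-5 - 4) = 4*(-9) = -36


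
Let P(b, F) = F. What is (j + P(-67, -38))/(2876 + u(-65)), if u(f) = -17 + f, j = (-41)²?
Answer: 1643/2794 ≈ 0.58805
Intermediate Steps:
j = 1681
(j + P(-67, -38))/(2876 + u(-65)) = (1681 - 38)/(2876 + (-17 - 65)) = 1643/(2876 - 82) = 1643/2794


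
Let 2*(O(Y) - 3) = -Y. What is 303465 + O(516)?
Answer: 303210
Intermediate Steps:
O(Y) = 3 - Y/2 (O(Y) = 3 + (-Y)/2 = 3 - Y/2)
303465 + O(516) = 303465 + (3 - ½*516) = 303465 + (3 - 258) = 303465 - 255 = 303210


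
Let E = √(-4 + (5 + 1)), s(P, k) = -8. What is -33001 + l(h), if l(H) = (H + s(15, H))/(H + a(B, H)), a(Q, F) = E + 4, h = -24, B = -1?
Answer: -6566879/199 + 16*√2/199 ≈ -32999.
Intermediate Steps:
E = √2 (E = √(-4 + 6) = √2 ≈ 1.4142)
a(Q, F) = 4 + √2 (a(Q, F) = √2 + 4 = 4 + √2)
l(H) = (-8 + H)/(4 + H + √2) (l(H) = (H - 8)/(H + (4 + √2)) = (-8 + H)/(4 + H + √2))
-33001 + l(h) = -33001 + (-8 - 24)/(4 - 24 + √2) = -33001 - 32/(-20 + √2)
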